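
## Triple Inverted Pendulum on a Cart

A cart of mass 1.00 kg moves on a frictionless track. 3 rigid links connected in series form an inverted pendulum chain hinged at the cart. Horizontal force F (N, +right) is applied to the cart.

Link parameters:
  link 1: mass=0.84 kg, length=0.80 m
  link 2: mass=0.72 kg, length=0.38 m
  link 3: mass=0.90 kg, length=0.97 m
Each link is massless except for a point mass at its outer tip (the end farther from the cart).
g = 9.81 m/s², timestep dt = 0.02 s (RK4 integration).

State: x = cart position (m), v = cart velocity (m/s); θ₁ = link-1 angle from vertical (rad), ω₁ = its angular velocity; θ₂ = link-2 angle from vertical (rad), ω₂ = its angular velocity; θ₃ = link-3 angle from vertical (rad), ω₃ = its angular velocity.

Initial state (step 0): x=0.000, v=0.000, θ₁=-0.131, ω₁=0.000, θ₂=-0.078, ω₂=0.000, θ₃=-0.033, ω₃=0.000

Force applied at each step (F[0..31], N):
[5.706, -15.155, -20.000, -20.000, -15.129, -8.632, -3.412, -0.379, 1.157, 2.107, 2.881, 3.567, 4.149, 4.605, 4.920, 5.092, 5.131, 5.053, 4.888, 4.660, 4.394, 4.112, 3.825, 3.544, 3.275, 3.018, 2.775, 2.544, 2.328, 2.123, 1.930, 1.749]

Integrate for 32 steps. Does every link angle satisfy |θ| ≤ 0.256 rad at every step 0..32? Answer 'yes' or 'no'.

apply F[0]=+5.706 → step 1: x=0.002, v=0.169, θ₁=-0.134, ω₁=-0.264, θ₂=-0.078, ω₂=0.046, θ₃=-0.033, ω₃=0.018
apply F[1]=-15.155 → step 2: x=0.003, v=-0.060, θ₁=-0.137, ω₁=-0.045, θ₂=-0.076, ω₂=0.114, θ₃=-0.032, ω₃=0.041
apply F[2]=-20.000 → step 3: x=-0.002, v=-0.381, θ₁=-0.134, ω₁=0.285, θ₂=-0.073, ω₂=0.193, θ₃=-0.031, ω₃=0.064
apply F[3]=-20.000 → step 4: x=-0.012, v=-0.707, θ₁=-0.125, ω₁=0.624, θ₂=-0.068, ω₂=0.269, θ₃=-0.030, ω₃=0.085
apply F[4]=-15.129 → step 5: x=-0.029, v=-0.948, θ₁=-0.110, ω₁=0.867, θ₂=-0.062, ω₂=0.330, θ₃=-0.028, ω₃=0.103
apply F[5]=-8.632 → step 6: x=-0.049, v=-1.073, θ₁=-0.092, ω₁=0.977, θ₂=-0.055, ω₂=0.373, θ₃=-0.026, ω₃=0.118
apply F[6]=-3.412 → step 7: x=-0.071, v=-1.104, θ₁=-0.072, ω₁=0.983, θ₂=-0.047, ω₂=0.400, θ₃=-0.023, ω₃=0.129
apply F[7]=-0.379 → step 8: x=-0.093, v=-1.084, θ₁=-0.053, ω₁=0.935, θ₂=-0.039, ω₂=0.414, θ₃=-0.020, ω₃=0.138
apply F[8]=+1.157 → step 9: x=-0.114, v=-1.042, θ₁=-0.035, ω₁=0.867, θ₂=-0.031, ω₂=0.417, θ₃=-0.018, ω₃=0.145
apply F[9]=+2.107 → step 10: x=-0.134, v=-0.987, θ₁=-0.019, ω₁=0.792, θ₂=-0.023, ω₂=0.411, θ₃=-0.015, ω₃=0.149
apply F[10]=+2.881 → step 11: x=-0.153, v=-0.925, θ₁=-0.004, ω₁=0.715, θ₂=-0.015, ω₂=0.396, θ₃=-0.012, ω₃=0.151
apply F[11]=+3.567 → step 12: x=-0.171, v=-0.855, θ₁=0.010, ω₁=0.634, θ₂=-0.007, ω₂=0.376, θ₃=-0.009, ω₃=0.152
apply F[12]=+4.149 → step 13: x=-0.188, v=-0.779, θ₁=0.022, ω₁=0.552, θ₂=0.000, ω₂=0.350, θ₃=-0.006, ω₃=0.150
apply F[13]=+4.605 → step 14: x=-0.202, v=-0.700, θ₁=0.032, ω₁=0.471, θ₂=0.007, ω₂=0.321, θ₃=-0.003, ω₃=0.146
apply F[14]=+4.920 → step 15: x=-0.216, v=-0.619, θ₁=0.040, ω₁=0.391, θ₂=0.013, ω₂=0.289, θ₃=0.000, ω₃=0.141
apply F[15]=+5.092 → step 16: x=-0.227, v=-0.538, θ₁=0.047, ω₁=0.314, θ₂=0.019, ω₂=0.256, θ₃=0.003, ω₃=0.135
apply F[16]=+5.131 → step 17: x=-0.237, v=-0.460, θ₁=0.053, ω₁=0.243, θ₂=0.023, ω₂=0.222, θ₃=0.006, ω₃=0.127
apply F[17]=+5.053 → step 18: x=-0.246, v=-0.386, θ₁=0.057, ω₁=0.178, θ₂=0.028, ω₂=0.189, θ₃=0.008, ω₃=0.118
apply F[18]=+4.888 → step 19: x=-0.253, v=-0.317, θ₁=0.060, ω₁=0.121, θ₂=0.031, ω₂=0.157, θ₃=0.010, ω₃=0.109
apply F[19]=+4.660 → step 20: x=-0.258, v=-0.254, θ₁=0.062, ω₁=0.070, θ₂=0.034, ω₂=0.127, θ₃=0.012, ω₃=0.099
apply F[20]=+4.394 → step 21: x=-0.263, v=-0.197, θ₁=0.063, ω₁=0.028, θ₂=0.036, ω₂=0.099, θ₃=0.014, ω₃=0.089
apply F[21]=+4.112 → step 22: x=-0.266, v=-0.145, θ₁=0.063, ω₁=-0.008, θ₂=0.038, ω₂=0.073, θ₃=0.016, ω₃=0.079
apply F[22]=+3.825 → step 23: x=-0.269, v=-0.100, θ₁=0.063, ω₁=-0.038, θ₂=0.039, ω₂=0.049, θ₃=0.017, ω₃=0.069
apply F[23]=+3.544 → step 24: x=-0.270, v=-0.059, θ₁=0.062, ω₁=-0.062, θ₂=0.040, ω₂=0.028, θ₃=0.019, ω₃=0.059
apply F[24]=+3.275 → step 25: x=-0.271, v=-0.023, θ₁=0.060, ω₁=-0.082, θ₂=0.040, ω₂=0.010, θ₃=0.020, ω₃=0.050
apply F[25]=+3.018 → step 26: x=-0.271, v=0.008, θ₁=0.059, ω₁=-0.098, θ₂=0.040, ω₂=-0.007, θ₃=0.021, ω₃=0.041
apply F[26]=+2.775 → step 27: x=-0.271, v=0.036, θ₁=0.057, ω₁=-0.110, θ₂=0.040, ω₂=-0.021, θ₃=0.021, ω₃=0.032
apply F[27]=+2.544 → step 28: x=-0.270, v=0.060, θ₁=0.054, ω₁=-0.119, θ₂=0.039, ω₂=-0.033, θ₃=0.022, ω₃=0.024
apply F[28]=+2.328 → step 29: x=-0.269, v=0.081, θ₁=0.052, ω₁=-0.125, θ₂=0.039, ω₂=-0.043, θ₃=0.022, ω₃=0.016
apply F[29]=+2.123 → step 30: x=-0.267, v=0.099, θ₁=0.049, ω₁=-0.129, θ₂=0.038, ω₂=-0.052, θ₃=0.023, ω₃=0.009
apply F[30]=+1.930 → step 31: x=-0.265, v=0.114, θ₁=0.047, ω₁=-0.132, θ₂=0.037, ω₂=-0.059, θ₃=0.023, ω₃=0.003
apply F[31]=+1.749 → step 32: x=-0.262, v=0.127, θ₁=0.044, ω₁=-0.133, θ₂=0.035, ω₂=-0.065, θ₃=0.023, ω₃=-0.003
Max |angle| over trajectory = 0.137 rad; bound = 0.256 → within bound.

Answer: yes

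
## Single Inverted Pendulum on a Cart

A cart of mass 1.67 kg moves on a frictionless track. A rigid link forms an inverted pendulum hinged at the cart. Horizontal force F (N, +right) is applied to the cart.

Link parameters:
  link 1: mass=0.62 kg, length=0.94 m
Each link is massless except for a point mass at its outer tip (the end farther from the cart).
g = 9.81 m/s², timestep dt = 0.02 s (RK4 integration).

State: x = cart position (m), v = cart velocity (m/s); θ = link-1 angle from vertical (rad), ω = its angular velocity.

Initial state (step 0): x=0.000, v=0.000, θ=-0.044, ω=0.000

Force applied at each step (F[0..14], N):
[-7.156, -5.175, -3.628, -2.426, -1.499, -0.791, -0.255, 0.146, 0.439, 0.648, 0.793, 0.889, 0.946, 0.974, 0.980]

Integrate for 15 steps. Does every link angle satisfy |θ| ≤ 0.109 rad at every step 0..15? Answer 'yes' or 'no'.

Answer: yes

Derivation:
apply F[0]=-7.156 → step 1: x=-0.001, v=-0.082, θ=-0.043, ω=0.079
apply F[1]=-5.175 → step 2: x=-0.003, v=-0.141, θ=-0.041, ω=0.132
apply F[2]=-3.628 → step 3: x=-0.006, v=-0.182, θ=-0.038, ω=0.167
apply F[3]=-2.426 → step 4: x=-0.010, v=-0.208, θ=-0.035, ω=0.188
apply F[4]=-1.499 → step 5: x=-0.015, v=-0.224, θ=-0.031, ω=0.197
apply F[5]=-0.791 → step 6: x=-0.019, v=-0.231, θ=-0.027, ω=0.199
apply F[6]=-0.255 → step 7: x=-0.024, v=-0.232, θ=-0.023, ω=0.195
apply F[7]=+0.146 → step 8: x=-0.028, v=-0.229, θ=-0.019, ω=0.187
apply F[8]=+0.439 → step 9: x=-0.033, v=-0.223, θ=-0.015, ω=0.177
apply F[9]=+0.648 → step 10: x=-0.037, v=-0.214, θ=-0.012, ω=0.165
apply F[10]=+0.793 → step 11: x=-0.041, v=-0.204, θ=-0.009, ω=0.152
apply F[11]=+0.889 → step 12: x=-0.045, v=-0.193, θ=-0.006, ω=0.138
apply F[12]=+0.946 → step 13: x=-0.049, v=-0.181, θ=-0.003, ω=0.125
apply F[13]=+0.974 → step 14: x=-0.053, v=-0.169, θ=-0.001, ω=0.112
apply F[14]=+0.980 → step 15: x=-0.056, v=-0.157, θ=0.001, ω=0.100
Max |angle| over trajectory = 0.044 rad; bound = 0.109 → within bound.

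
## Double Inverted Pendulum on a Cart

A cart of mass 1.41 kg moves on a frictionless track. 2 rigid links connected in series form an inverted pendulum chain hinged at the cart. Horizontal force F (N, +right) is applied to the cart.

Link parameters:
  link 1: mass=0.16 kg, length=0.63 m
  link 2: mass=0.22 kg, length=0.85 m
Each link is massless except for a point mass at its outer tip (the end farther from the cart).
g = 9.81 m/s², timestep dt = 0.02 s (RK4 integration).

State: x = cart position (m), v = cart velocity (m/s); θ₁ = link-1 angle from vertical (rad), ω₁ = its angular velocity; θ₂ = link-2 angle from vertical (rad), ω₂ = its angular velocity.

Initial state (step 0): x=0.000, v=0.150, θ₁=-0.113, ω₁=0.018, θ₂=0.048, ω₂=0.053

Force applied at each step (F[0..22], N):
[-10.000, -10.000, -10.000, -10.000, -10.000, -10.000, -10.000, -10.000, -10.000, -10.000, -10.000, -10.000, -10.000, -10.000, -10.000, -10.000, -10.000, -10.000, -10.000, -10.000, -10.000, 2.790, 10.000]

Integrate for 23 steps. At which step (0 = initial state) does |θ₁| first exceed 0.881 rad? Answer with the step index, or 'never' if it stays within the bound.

Answer: never

Derivation:
apply F[0]=-10.000 → step 1: x=0.002, v=0.014, θ₁=-0.112, ω₁=0.127, θ₂=0.050, ω₂=0.144
apply F[1]=-10.000 → step 2: x=0.001, v=-0.122, θ₁=-0.108, ω₁=0.237, θ₂=0.054, ω₂=0.235
apply F[2]=-10.000 → step 3: x=-0.003, v=-0.258, θ₁=-0.102, ω₁=0.350, θ₂=0.059, ω₂=0.325
apply F[3]=-10.000 → step 4: x=-0.010, v=-0.394, θ₁=-0.094, ω₁=0.467, θ₂=0.067, ω₂=0.414
apply F[4]=-10.000 → step 5: x=-0.019, v=-0.532, θ₁=-0.083, ω₁=0.590, θ₂=0.076, ω₂=0.501
apply F[5]=-10.000 → step 6: x=-0.031, v=-0.669, θ₁=-0.070, ω₁=0.720, θ₂=0.087, ω₂=0.585
apply F[6]=-10.000 → step 7: x=-0.046, v=-0.808, θ₁=-0.054, ω₁=0.859, θ₂=0.099, ω₂=0.666
apply F[7]=-10.000 → step 8: x=-0.063, v=-0.948, θ₁=-0.036, ω₁=1.009, θ₂=0.113, ω₂=0.742
apply F[8]=-10.000 → step 9: x=-0.084, v=-1.088, θ₁=-0.014, ω₁=1.171, θ₂=0.129, ω₂=0.813
apply F[9]=-10.000 → step 10: x=-0.107, v=-1.230, θ₁=0.011, ω₁=1.347, θ₂=0.146, ω₂=0.877
apply F[10]=-10.000 → step 11: x=-0.133, v=-1.373, θ₁=0.040, ω₁=1.540, θ₂=0.164, ω₂=0.932
apply F[11]=-10.000 → step 12: x=-0.162, v=-1.517, θ₁=0.073, ω₁=1.751, θ₂=0.183, ω₂=0.979
apply F[12]=-10.000 → step 13: x=-0.194, v=-1.662, θ₁=0.110, ω₁=1.982, θ₂=0.203, ω₂=1.015
apply F[13]=-10.000 → step 14: x=-0.228, v=-1.808, θ₁=0.152, ω₁=2.234, θ₂=0.224, ω₂=1.040
apply F[14]=-10.000 → step 15: x=-0.266, v=-1.953, θ₁=0.200, ω₁=2.506, θ₂=0.245, ω₂=1.054
apply F[15]=-10.000 → step 16: x=-0.306, v=-2.099, θ₁=0.253, ω₁=2.798, θ₂=0.266, ω₂=1.059
apply F[16]=-10.000 → step 17: x=-0.350, v=-2.243, θ₁=0.312, ω₁=3.104, θ₂=0.287, ω₂=1.059
apply F[17]=-10.000 → step 18: x=-0.396, v=-2.384, θ₁=0.377, ω₁=3.417, θ₂=0.308, ω₂=1.060
apply F[18]=-10.000 → step 19: x=-0.445, v=-2.521, θ₁=0.448, ω₁=3.730, θ₂=0.329, ω₂=1.073
apply F[19]=-10.000 → step 20: x=-0.497, v=-2.651, θ₁=0.526, ω₁=4.028, θ₂=0.351, ω₂=1.109
apply F[20]=-10.000 → step 21: x=-0.551, v=-2.775, θ₁=0.609, ω₁=4.302, θ₂=0.374, ω₂=1.180
apply F[21]=+2.790 → step 22: x=-0.606, v=-2.726, θ₁=0.696, ω₁=4.390, θ₂=0.398, ω₂=1.225
apply F[22]=+10.000 → step 23: x=-0.659, v=-2.581, θ₁=0.784, ω₁=4.414, θ₂=0.423, ω₂=1.237
max |θ₁| = 0.784 ≤ 0.881 over all 24 states.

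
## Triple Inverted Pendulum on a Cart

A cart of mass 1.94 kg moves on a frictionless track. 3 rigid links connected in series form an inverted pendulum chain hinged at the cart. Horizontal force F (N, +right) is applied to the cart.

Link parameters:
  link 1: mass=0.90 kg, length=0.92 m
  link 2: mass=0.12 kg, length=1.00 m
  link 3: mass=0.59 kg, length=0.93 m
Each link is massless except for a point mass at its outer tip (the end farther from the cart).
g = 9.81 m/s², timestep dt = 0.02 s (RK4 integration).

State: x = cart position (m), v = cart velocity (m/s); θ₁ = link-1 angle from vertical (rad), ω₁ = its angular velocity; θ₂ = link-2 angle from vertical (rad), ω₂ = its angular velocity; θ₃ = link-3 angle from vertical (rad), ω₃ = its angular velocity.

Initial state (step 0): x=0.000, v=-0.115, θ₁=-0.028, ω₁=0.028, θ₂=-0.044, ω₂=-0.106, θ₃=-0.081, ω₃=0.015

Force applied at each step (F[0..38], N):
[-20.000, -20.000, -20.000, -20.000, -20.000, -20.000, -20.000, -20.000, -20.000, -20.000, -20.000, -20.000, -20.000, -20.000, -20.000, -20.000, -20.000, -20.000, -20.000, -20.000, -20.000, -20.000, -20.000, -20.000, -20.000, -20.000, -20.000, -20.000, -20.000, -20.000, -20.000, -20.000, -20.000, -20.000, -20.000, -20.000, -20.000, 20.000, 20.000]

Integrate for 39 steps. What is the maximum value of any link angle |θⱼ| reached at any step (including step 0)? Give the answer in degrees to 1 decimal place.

Answer: 170.0°

Derivation:
apply F[0]=-20.000 → step 1: x=-0.004, v=-0.317, θ₁=-0.025, ω₁=0.244, θ₂=-0.046, ω₂=-0.077, θ₃=-0.081, ω₃=-0.031
apply F[1]=-20.000 → step 2: x=-0.013, v=-0.519, θ₁=-0.018, ω₁=0.464, θ₂=-0.047, ω₂=-0.052, θ₃=-0.082, ω₃=-0.075
apply F[2]=-20.000 → step 3: x=-0.025, v=-0.723, θ₁=-0.007, ω₁=0.689, θ₂=-0.048, ω₂=-0.030, θ₃=-0.084, ω₃=-0.118
apply F[3]=-20.000 → step 4: x=-0.042, v=-0.930, θ₁=0.009, ω₁=0.921, θ₂=-0.048, ω₂=-0.013, θ₃=-0.087, ω₃=-0.161
apply F[4]=-20.000 → step 5: x=-0.062, v=-1.139, θ₁=0.030, ω₁=1.162, θ₂=-0.048, ω₂=-0.000, θ₃=-0.091, ω₃=-0.204
apply F[5]=-20.000 → step 6: x=-0.087, v=-1.350, θ₁=0.056, ω₁=1.413, θ₂=-0.048, ω₂=0.008, θ₃=-0.095, ω₃=-0.247
apply F[6]=-20.000 → step 7: x=-0.116, v=-1.564, θ₁=0.087, ω₁=1.673, θ₂=-0.048, ω₂=0.011, θ₃=-0.100, ω₃=-0.289
apply F[7]=-20.000 → step 8: x=-0.150, v=-1.780, θ₁=0.123, ω₁=1.942, θ₂=-0.048, ω₂=0.010, θ₃=-0.107, ω₃=-0.326
apply F[8]=-20.000 → step 9: x=-0.188, v=-1.995, θ₁=0.165, ω₁=2.217, θ₂=-0.048, ω₂=0.007, θ₃=-0.113, ω₃=-0.356
apply F[9]=-20.000 → step 10: x=-0.230, v=-2.209, θ₁=0.212, ω₁=2.493, θ₂=-0.048, ω₂=0.002, θ₃=-0.121, ω₃=-0.376
apply F[10]=-20.000 → step 11: x=-0.276, v=-2.417, θ₁=0.264, ω₁=2.766, θ₂=-0.048, ω₂=-0.000, θ₃=-0.128, ω₃=-0.381
apply F[11]=-20.000 → step 12: x=-0.326, v=-2.618, θ₁=0.322, ω₁=3.030, θ₂=-0.048, ω₂=0.004, θ₃=-0.136, ω₃=-0.368
apply F[12]=-20.000 → step 13: x=-0.380, v=-2.807, θ₁=0.385, ω₁=3.279, θ₂=-0.047, ω₂=0.021, θ₃=-0.143, ω₃=-0.337
apply F[13]=-20.000 → step 14: x=-0.438, v=-2.983, θ₁=0.453, ω₁=3.510, θ₂=-0.047, ω₂=0.054, θ₃=-0.149, ω₃=-0.288
apply F[14]=-20.000 → step 15: x=-0.500, v=-3.144, θ₁=0.526, ω₁=3.721, θ₂=-0.045, ω₂=0.111, θ₃=-0.154, ω₃=-0.222
apply F[15]=-20.000 → step 16: x=-0.564, v=-3.287, θ₁=0.602, ω₁=3.912, θ₂=-0.042, ω₂=0.193, θ₃=-0.158, ω₃=-0.142
apply F[16]=-20.000 → step 17: x=-0.631, v=-3.414, θ₁=0.682, ω₁=4.085, θ₂=-0.037, ω₂=0.304, θ₃=-0.160, ω₃=-0.050
apply F[17]=-20.000 → step 18: x=-0.700, v=-3.523, θ₁=0.765, ω₁=4.242, θ₂=-0.030, ω₂=0.444, θ₃=-0.160, ω₃=0.049
apply F[18]=-20.000 → step 19: x=-0.772, v=-3.615, θ₁=0.852, ω₁=4.386, θ₂=-0.019, ω₂=0.614, θ₃=-0.158, ω₃=0.156
apply F[19]=-20.000 → step 20: x=-0.845, v=-3.691, θ₁=0.941, ω₁=4.521, θ₂=-0.005, ω₂=0.813, θ₃=-0.154, ω₃=0.268
apply F[20]=-20.000 → step 21: x=-0.919, v=-3.750, θ₁=1.032, ω₁=4.648, θ₂=0.013, ω₂=1.039, θ₃=-0.147, ω₃=0.386
apply F[21]=-20.000 → step 22: x=-0.995, v=-3.793, θ₁=1.127, ω₁=4.770, θ₂=0.037, ω₂=1.290, θ₃=-0.138, ω₃=0.511
apply F[22]=-20.000 → step 23: x=-1.071, v=-3.820, θ₁=1.223, ω₁=4.889, θ₂=0.065, ω₂=1.564, θ₃=-0.127, ω₃=0.645
apply F[23]=-20.000 → step 24: x=-1.148, v=-3.832, θ₁=1.322, ω₁=5.005, θ₂=0.099, ω₂=1.858, θ₃=-0.112, ω₃=0.792
apply F[24]=-20.000 → step 25: x=-1.224, v=-3.829, θ₁=1.423, ω₁=5.119, θ₂=0.140, ω₂=2.169, θ₃=-0.095, ω₃=0.955
apply F[25]=-20.000 → step 26: x=-1.301, v=-3.813, θ₁=1.527, ω₁=5.231, θ₂=0.186, ω₂=2.491, θ₃=-0.074, ω₃=1.141
apply F[26]=-20.000 → step 27: x=-1.377, v=-3.784, θ₁=1.633, ω₁=5.340, θ₂=0.239, ω₂=2.822, θ₃=-0.049, ω₃=1.354
apply F[27]=-20.000 → step 28: x=-1.452, v=-3.745, θ₁=1.740, ω₁=5.446, θ₂=0.299, ω₂=3.156, θ₃=-0.020, ω₃=1.604
apply F[28]=-20.000 → step 29: x=-1.526, v=-3.696, θ₁=1.850, ω₁=5.546, θ₂=0.366, ω₂=3.487, θ₃=0.015, ω₃=1.897
apply F[29]=-20.000 → step 30: x=-1.600, v=-3.641, θ₁=1.962, ω₁=5.637, θ₂=0.438, ω₂=3.808, θ₃=0.057, ω₃=2.243
apply F[30]=-20.000 → step 31: x=-1.672, v=-3.584, θ₁=2.076, ω₁=5.714, θ₂=0.518, ω₂=4.112, θ₃=0.105, ω₃=2.651
apply F[31]=-20.000 → step 32: x=-1.743, v=-3.529, θ₁=2.191, ω₁=5.770, θ₂=0.603, ω₂=4.388, θ₃=0.163, ω₃=3.128
apply F[32]=-20.000 → step 33: x=-1.813, v=-3.483, θ₁=2.306, ω₁=5.795, θ₂=0.693, ω₂=4.620, θ₃=0.231, ω₃=3.685
apply F[33]=-20.000 → step 34: x=-1.883, v=-3.454, θ₁=2.422, ω₁=5.776, θ₂=0.787, ω₂=4.789, θ₃=0.311, ω₃=4.330
apply F[34]=-20.000 → step 35: x=-1.952, v=-3.448, θ₁=2.537, ω₁=5.696, θ₂=0.884, ω₂=4.865, θ₃=0.405, ω₃=5.070
apply F[35]=-20.000 → step 36: x=-2.021, v=-3.475, θ₁=2.649, ω₁=5.533, θ₂=0.981, ω₂=4.811, θ₃=0.515, ω₃=5.915
apply F[36]=-20.000 → step 37: x=-2.091, v=-3.540, θ₁=2.758, ω₁=5.266, θ₂=1.075, ω₂=4.583, θ₃=0.642, ω₃=6.869
apply F[37]=+20.000 → step 38: x=-2.159, v=-3.249, θ₁=2.863, ω₁=5.271, θ₂=1.162, ω₂=4.053, θ₃=0.790, ω₃=7.934
apply F[38]=+20.000 → step 39: x=-2.221, v=-2.984, θ₁=2.967, ω₁=5.134, θ₂=1.237, ω₂=3.447, θ₃=0.960, ω₃=9.047
Max |angle| over trajectory = 2.967 rad = 170.0°.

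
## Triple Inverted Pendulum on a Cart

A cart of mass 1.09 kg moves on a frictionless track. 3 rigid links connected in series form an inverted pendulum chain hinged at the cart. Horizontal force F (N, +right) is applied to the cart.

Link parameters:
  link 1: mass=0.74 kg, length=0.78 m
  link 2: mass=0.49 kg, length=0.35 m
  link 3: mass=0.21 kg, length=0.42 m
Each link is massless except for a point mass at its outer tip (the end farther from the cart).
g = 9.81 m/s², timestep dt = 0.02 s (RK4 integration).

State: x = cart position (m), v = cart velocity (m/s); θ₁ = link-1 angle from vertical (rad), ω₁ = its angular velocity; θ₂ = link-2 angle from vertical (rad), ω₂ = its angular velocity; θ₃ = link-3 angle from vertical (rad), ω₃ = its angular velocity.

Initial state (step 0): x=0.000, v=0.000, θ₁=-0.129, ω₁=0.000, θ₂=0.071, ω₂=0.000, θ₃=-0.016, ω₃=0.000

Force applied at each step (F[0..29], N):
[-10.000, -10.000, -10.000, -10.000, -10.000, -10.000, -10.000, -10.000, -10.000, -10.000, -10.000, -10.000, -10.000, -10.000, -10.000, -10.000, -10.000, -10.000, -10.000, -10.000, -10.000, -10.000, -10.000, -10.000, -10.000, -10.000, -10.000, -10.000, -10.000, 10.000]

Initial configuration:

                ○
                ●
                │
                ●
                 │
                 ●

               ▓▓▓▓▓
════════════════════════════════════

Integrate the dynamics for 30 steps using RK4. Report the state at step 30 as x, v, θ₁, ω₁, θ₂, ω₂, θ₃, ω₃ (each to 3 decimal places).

apply F[0]=-10.000 → step 1: x=-0.001, v=-0.149, θ₁=-0.128, ω₁=0.108, θ₂=0.073, ω₂=0.249, θ₃=-0.017, ω₃=-0.060
apply F[1]=-10.000 → step 2: x=-0.006, v=-0.298, θ₁=-0.125, ω₁=0.218, θ₂=0.081, ω₂=0.501, θ₃=-0.018, ω₃=-0.124
apply F[2]=-10.000 → step 3: x=-0.013, v=-0.449, θ₁=-0.119, ω₁=0.330, θ₂=0.094, ω₂=0.759, θ₃=-0.022, ω₃=-0.195
apply F[3]=-10.000 → step 4: x=-0.024, v=-0.602, θ₁=-0.111, ω₁=0.447, θ₂=0.111, ω₂=1.026, θ₃=-0.026, ω₃=-0.276
apply F[4]=-10.000 → step 5: x=-0.038, v=-0.759, θ₁=-0.101, ω₁=0.569, θ₂=0.135, ω₂=1.303, θ₃=-0.033, ω₃=-0.369
apply F[5]=-10.000 → step 6: x=-0.054, v=-0.919, θ₁=-0.089, ω₁=0.700, θ₂=0.164, ω₂=1.590, θ₃=-0.041, ω₃=-0.476
apply F[6]=-10.000 → step 7: x=-0.074, v=-1.084, θ₁=-0.073, ω₁=0.840, θ₂=0.198, ω₂=1.885, θ₃=-0.052, ω₃=-0.597
apply F[7]=-10.000 → step 8: x=-0.098, v=-1.253, θ₁=-0.055, ω₁=0.993, θ₂=0.239, ω₂=2.185, θ₃=-0.065, ω₃=-0.727
apply F[8]=-10.000 → step 9: x=-0.124, v=-1.427, θ₁=-0.033, ω₁=1.161, θ₂=0.286, ω₂=2.484, θ₃=-0.081, ω₃=-0.862
apply F[9]=-10.000 → step 10: x=-0.155, v=-1.607, θ₁=-0.008, ω₁=1.347, θ₂=0.338, ω₂=2.771, θ₃=-0.100, ω₃=-0.993
apply F[10]=-10.000 → step 11: x=-0.189, v=-1.791, θ₁=0.021, ω₁=1.553, θ₂=0.396, ω₂=3.035, θ₃=-0.121, ω₃=-1.110
apply F[11]=-10.000 → step 12: x=-0.226, v=-1.980, θ₁=0.054, ω₁=1.780, θ₂=0.459, ω₂=3.263, θ₃=-0.144, ω₃=-1.199
apply F[12]=-10.000 → step 13: x=-0.268, v=-2.170, θ₁=0.092, ω₁=2.030, θ₂=0.527, ω₂=3.442, θ₃=-0.168, ω₃=-1.249
apply F[13]=-10.000 → step 14: x=-0.313, v=-2.361, θ₁=0.135, ω₁=2.301, θ₂=0.597, ω₂=3.560, θ₃=-0.193, ω₃=-1.251
apply F[14]=-10.000 → step 15: x=-0.362, v=-2.550, θ₁=0.184, ω₁=2.592, θ₂=0.669, ω₂=3.607, θ₃=-0.218, ω₃=-1.198
apply F[15]=-10.000 → step 16: x=-0.415, v=-2.734, θ₁=0.239, ω₁=2.898, θ₂=0.741, ω₂=3.578, θ₃=-0.241, ω₃=-1.086
apply F[16]=-10.000 → step 17: x=-0.472, v=-2.908, θ₁=0.300, ω₁=3.215, θ₂=0.811, ω₂=3.468, θ₃=-0.261, ω₃=-0.913
apply F[17]=-10.000 → step 18: x=-0.532, v=-3.067, θ₁=0.368, ω₁=3.536, θ₂=0.879, ω₂=3.277, θ₃=-0.277, ω₃=-0.681
apply F[18]=-10.000 → step 19: x=-0.594, v=-3.207, θ₁=0.442, ω₁=3.853, θ₂=0.942, ω₂=3.010, θ₃=-0.288, ω₃=-0.391
apply F[19]=-10.000 → step 20: x=-0.660, v=-3.321, θ₁=0.522, ω₁=4.161, θ₂=0.999, ω₂=2.677, θ₃=-0.292, ω₃=-0.043
apply F[20]=-10.000 → step 21: x=-0.727, v=-3.406, θ₁=0.608, ω₁=4.453, θ₂=1.048, ω₂=2.295, θ₃=-0.289, ω₃=0.361
apply F[21]=-10.000 → step 22: x=-0.796, v=-3.456, θ₁=0.700, ω₁=4.725, θ₂=1.090, ω₂=1.884, θ₃=-0.277, ω₃=0.821
apply F[22]=-10.000 → step 23: x=-0.865, v=-3.469, θ₁=0.797, ω₁=4.974, θ₂=1.124, ω₂=1.468, θ₃=-0.256, ω₃=1.339
apply F[23]=-10.000 → step 24: x=-0.934, v=-3.443, θ₁=0.898, ω₁=5.201, θ₂=1.149, ω₂=1.075, θ₃=-0.224, ω₃=1.914
apply F[24]=-10.000 → step 25: x=-1.002, v=-3.379, θ₁=1.005, ω₁=5.405, θ₂=1.167, ω₂=0.729, θ₃=-0.179, ω₃=2.545
apply F[25]=-10.000 → step 26: x=-1.069, v=-3.277, θ₁=1.115, ω₁=5.589, θ₂=1.179, ω₂=0.455, θ₃=-0.121, ω₃=3.227
apply F[26]=-10.000 → step 27: x=-1.133, v=-3.141, θ₁=1.228, ω₁=5.756, θ₂=1.186, ω₂=0.273, θ₃=-0.050, ω₃=3.953
apply F[27]=-10.000 → step 28: x=-1.194, v=-2.973, θ₁=1.345, ω₁=5.909, θ₂=1.190, ω₂=0.199, θ₃=0.037, ω₃=4.710
apply F[28]=-10.000 → step 29: x=-1.252, v=-2.776, θ₁=1.464, ω₁=6.050, θ₂=1.195, ω₂=0.248, θ₃=0.139, ω₃=5.487
apply F[29]=+10.000 → step 30: x=-1.304, v=-2.378, θ₁=1.587, ω₁=6.218, θ₂=1.200, ω₂=0.258, θ₃=0.253, ω₃=5.925

Answer: x=-1.304, v=-2.378, θ₁=1.587, ω₁=6.218, θ₂=1.200, ω₂=0.258, θ₃=0.253, ω₃=5.925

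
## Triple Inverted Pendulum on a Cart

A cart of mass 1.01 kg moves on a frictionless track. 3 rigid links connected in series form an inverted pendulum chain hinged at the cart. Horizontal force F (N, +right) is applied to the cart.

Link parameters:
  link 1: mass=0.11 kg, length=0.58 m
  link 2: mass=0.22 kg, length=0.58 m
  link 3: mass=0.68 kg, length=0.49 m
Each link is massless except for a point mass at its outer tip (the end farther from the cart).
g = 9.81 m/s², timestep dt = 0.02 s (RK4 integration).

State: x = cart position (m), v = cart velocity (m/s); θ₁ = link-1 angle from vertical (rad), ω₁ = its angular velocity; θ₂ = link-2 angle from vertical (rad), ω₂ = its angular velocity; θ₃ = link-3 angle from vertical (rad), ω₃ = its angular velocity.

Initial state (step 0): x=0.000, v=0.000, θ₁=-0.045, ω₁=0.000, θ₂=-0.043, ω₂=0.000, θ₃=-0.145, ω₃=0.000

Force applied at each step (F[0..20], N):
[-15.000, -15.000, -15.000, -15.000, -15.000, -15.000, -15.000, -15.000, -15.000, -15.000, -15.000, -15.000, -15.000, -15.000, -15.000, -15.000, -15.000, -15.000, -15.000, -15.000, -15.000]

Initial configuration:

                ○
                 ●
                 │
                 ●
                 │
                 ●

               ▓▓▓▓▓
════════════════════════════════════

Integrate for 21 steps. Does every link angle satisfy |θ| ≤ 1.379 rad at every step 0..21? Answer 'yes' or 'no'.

Answer: yes

Derivation:
apply F[0]=-15.000 → step 1: x=-0.003, v=-0.288, θ₁=-0.040, ω₁=0.480, θ₂=-0.042, ω₂=0.112, θ₃=-0.147, ω₃=-0.172
apply F[1]=-15.000 → step 2: x=-0.012, v=-0.579, θ₁=-0.026, ω₁=0.986, θ₂=-0.039, ω₂=0.202, θ₃=-0.152, ω₃=-0.346
apply F[2]=-15.000 → step 3: x=-0.026, v=-0.873, θ₁=-0.000, ω₁=1.543, θ₂=-0.034, ω₂=0.249, θ₃=-0.161, ω₃=-0.516
apply F[3]=-15.000 → step 4: x=-0.047, v=-1.173, θ₁=0.036, ω₁=2.157, θ₂=-0.029, ω₂=0.241, θ₃=-0.172, ω₃=-0.669
apply F[4]=-15.000 → step 5: x=-0.073, v=-1.475, θ₁=0.086, ω₁=2.804, θ₂=-0.025, ω₂=0.189, θ₃=-0.187, ω₃=-0.782
apply F[5]=-15.000 → step 6: x=-0.105, v=-1.776, θ₁=0.148, ω₁=3.421, θ₂=-0.021, ω₂=0.145, θ₃=-0.203, ω₃=-0.829
apply F[6]=-15.000 → step 7: x=-0.144, v=-2.070, θ₁=0.222, ω₁=3.932, θ₂=-0.018, ω₂=0.182, θ₃=-0.220, ω₃=-0.804
apply F[7]=-15.000 → step 8: x=-0.188, v=-2.354, θ₁=0.305, ω₁=4.307, θ₂=-0.013, ω₂=0.347, θ₃=-0.235, ω₃=-0.721
apply F[8]=-15.000 → step 9: x=-0.238, v=-2.628, θ₁=0.394, ω₁=4.559, θ₂=-0.004, ω₂=0.643, θ₃=-0.248, ω₃=-0.601
apply F[9]=-15.000 → step 10: x=-0.293, v=-2.893, θ₁=0.487, ω₁=4.717, θ₂=0.013, ω₂=1.051, θ₃=-0.259, ω₃=-0.458
apply F[10]=-15.000 → step 11: x=-0.354, v=-3.151, θ₁=0.582, ω₁=4.803, θ₂=0.039, ω₂=1.550, θ₃=-0.267, ω₃=-0.296
apply F[11]=-15.000 → step 12: x=-0.419, v=-3.401, θ₁=0.678, ω₁=4.825, θ₂=0.076, ω₂=2.123, θ₃=-0.271, ω₃=-0.113
apply F[12]=-15.000 → step 13: x=-0.490, v=-3.643, θ₁=0.774, ω₁=4.778, θ₂=0.124, ω₂=2.755, θ₃=-0.271, ω₃=0.100
apply F[13]=-15.000 → step 14: x=-0.565, v=-3.879, θ₁=0.869, ω₁=4.655, θ₂=0.186, ω₂=3.432, θ₃=-0.266, ω₃=0.354
apply F[14]=-15.000 → step 15: x=-0.645, v=-4.106, θ₁=0.960, ω₁=4.442, θ₂=0.262, ω₂=4.141, θ₃=-0.256, ω₃=0.666
apply F[15]=-15.000 → step 16: x=-0.729, v=-4.325, θ₁=1.046, ω₁=4.125, θ₂=0.352, ω₂=4.866, θ₃=-0.239, ω₃=1.056
apply F[16]=-15.000 → step 17: x=-0.818, v=-4.534, θ₁=1.124, ω₁=3.694, θ₂=0.456, ω₂=5.590, θ₃=-0.213, ω₃=1.553
apply F[17]=-15.000 → step 18: x=-0.910, v=-4.731, θ₁=1.193, ω₁=3.143, θ₂=0.575, ω₂=6.295, θ₃=-0.176, ω₃=2.195
apply F[18]=-15.000 → step 19: x=-1.007, v=-4.910, θ₁=1.249, ω₁=2.480, θ₂=0.708, ω₂=6.950, θ₃=-0.124, ω₃=3.030
apply F[19]=-15.000 → step 20: x=-1.107, v=-5.063, θ₁=1.292, ω₁=1.744, θ₂=0.853, ω₂=7.494, θ₃=-0.053, ω₃=4.124
apply F[20]=-15.000 → step 21: x=-1.209, v=-5.183, θ₁=1.319, ω₁=1.038, θ₂=1.006, ω₂=7.786, θ₃=0.043, ω₃=5.537
Max |angle| over trajectory = 1.319 rad; bound = 1.379 → within bound.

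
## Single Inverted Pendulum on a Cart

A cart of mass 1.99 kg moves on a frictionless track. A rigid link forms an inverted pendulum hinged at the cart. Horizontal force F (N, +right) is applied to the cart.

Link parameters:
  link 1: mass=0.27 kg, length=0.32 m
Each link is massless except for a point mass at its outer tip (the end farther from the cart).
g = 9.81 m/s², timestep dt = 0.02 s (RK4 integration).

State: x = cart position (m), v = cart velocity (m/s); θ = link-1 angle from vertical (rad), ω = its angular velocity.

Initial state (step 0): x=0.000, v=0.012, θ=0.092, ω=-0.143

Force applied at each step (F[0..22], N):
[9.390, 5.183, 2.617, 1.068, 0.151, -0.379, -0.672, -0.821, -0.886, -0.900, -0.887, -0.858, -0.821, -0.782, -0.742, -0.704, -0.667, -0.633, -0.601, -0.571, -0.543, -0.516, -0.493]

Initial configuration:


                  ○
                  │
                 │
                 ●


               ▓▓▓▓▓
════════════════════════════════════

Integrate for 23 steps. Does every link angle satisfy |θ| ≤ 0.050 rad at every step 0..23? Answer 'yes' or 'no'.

apply F[0]=+9.390 → step 1: x=0.001, v=0.104, θ=0.087, ω=-0.374
apply F[1]=+5.183 → step 2: x=0.004, v=0.154, θ=0.078, ω=-0.479
apply F[2]=+2.617 → step 3: x=0.007, v=0.178, θ=0.068, ω=-0.510
apply F[3]=+1.068 → step 4: x=0.011, v=0.187, θ=0.058, ω=-0.499
apply F[4]=+0.151 → step 5: x=0.014, v=0.187, θ=0.049, ω=-0.467
apply F[5]=-0.379 → step 6: x=0.018, v=0.182, θ=0.040, ω=-0.424
apply F[6]=-0.672 → step 7: x=0.022, v=0.175, θ=0.032, ω=-0.378
apply F[7]=-0.821 → step 8: x=0.025, v=0.166, θ=0.025, ω=-0.333
apply F[8]=-0.886 → step 9: x=0.028, v=0.156, θ=0.019, ω=-0.290
apply F[9]=-0.900 → step 10: x=0.031, v=0.147, θ=0.013, ω=-0.250
apply F[10]=-0.887 → step 11: x=0.034, v=0.137, θ=0.008, ω=-0.215
apply F[11]=-0.858 → step 12: x=0.037, v=0.129, θ=0.004, ω=-0.184
apply F[12]=-0.821 → step 13: x=0.039, v=0.120, θ=0.001, ω=-0.156
apply F[13]=-0.782 → step 14: x=0.042, v=0.113, θ=-0.002, ω=-0.132
apply F[14]=-0.742 → step 15: x=0.044, v=0.105, θ=-0.004, ω=-0.111
apply F[15]=-0.704 → step 16: x=0.046, v=0.098, θ=-0.006, ω=-0.092
apply F[16]=-0.667 → step 17: x=0.048, v=0.092, θ=-0.008, ω=-0.076
apply F[17]=-0.633 → step 18: x=0.050, v=0.086, θ=-0.009, ω=-0.062
apply F[18]=-0.601 → step 19: x=0.051, v=0.080, θ=-0.010, ω=-0.050
apply F[19]=-0.571 → step 20: x=0.053, v=0.074, θ=-0.011, ω=-0.040
apply F[20]=-0.543 → step 21: x=0.054, v=0.069, θ=-0.012, ω=-0.031
apply F[21]=-0.516 → step 22: x=0.056, v=0.064, θ=-0.013, ω=-0.023
apply F[22]=-0.493 → step 23: x=0.057, v=0.060, θ=-0.013, ω=-0.017
Max |angle| over trajectory = 0.092 rad; bound = 0.050 → exceeded.

Answer: no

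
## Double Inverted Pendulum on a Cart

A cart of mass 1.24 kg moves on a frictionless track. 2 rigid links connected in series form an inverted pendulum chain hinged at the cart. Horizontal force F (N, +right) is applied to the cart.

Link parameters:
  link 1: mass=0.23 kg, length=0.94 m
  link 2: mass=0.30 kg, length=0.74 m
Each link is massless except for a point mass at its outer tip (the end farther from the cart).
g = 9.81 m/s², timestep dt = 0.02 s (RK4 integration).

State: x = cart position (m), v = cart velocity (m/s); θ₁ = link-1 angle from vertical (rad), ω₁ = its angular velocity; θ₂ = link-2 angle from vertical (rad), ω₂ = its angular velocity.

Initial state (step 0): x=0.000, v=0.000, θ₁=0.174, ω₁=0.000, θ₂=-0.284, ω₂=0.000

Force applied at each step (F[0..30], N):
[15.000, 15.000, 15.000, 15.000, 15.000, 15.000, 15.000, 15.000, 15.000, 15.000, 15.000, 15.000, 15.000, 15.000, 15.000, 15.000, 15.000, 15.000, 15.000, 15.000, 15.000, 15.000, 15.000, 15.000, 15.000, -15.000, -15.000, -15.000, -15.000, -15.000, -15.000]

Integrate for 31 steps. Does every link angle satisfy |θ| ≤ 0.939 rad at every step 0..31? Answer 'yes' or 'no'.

Answer: no

Derivation:
apply F[0]=+15.000 → step 1: x=0.002, v=0.228, θ₁=0.173, ω₁=-0.101, θ₂=-0.287, ω₂=-0.255
apply F[1]=+15.000 → step 2: x=0.009, v=0.457, θ₁=0.170, ω₁=-0.204, θ₂=-0.294, ω₂=-0.509
apply F[2]=+15.000 → step 3: x=0.021, v=0.686, θ₁=0.165, ω₁=-0.311, θ₂=-0.307, ω₂=-0.762
apply F[3]=+15.000 → step 4: x=0.037, v=0.916, θ₁=0.157, ω₁=-0.424, θ₂=-0.325, ω₂=-1.011
apply F[4]=+15.000 → step 5: x=0.057, v=1.147, θ₁=0.148, ω₁=-0.544, θ₂=-0.347, ω₂=-1.255
apply F[5]=+15.000 → step 6: x=0.082, v=1.379, θ₁=0.136, ω₁=-0.675, θ₂=-0.375, ω₂=-1.492
apply F[6]=+15.000 → step 7: x=0.112, v=1.613, θ₁=0.121, ω₁=-0.818, θ₂=-0.407, ω₂=-1.721
apply F[7]=+15.000 → step 8: x=0.147, v=1.849, θ₁=0.103, ω₁=-0.976, θ₂=-0.444, ω₂=-1.937
apply F[8]=+15.000 → step 9: x=0.186, v=2.086, θ₁=0.082, ω₁=-1.152, θ₂=-0.484, ω₂=-2.137
apply F[9]=+15.000 → step 10: x=0.230, v=2.324, θ₁=0.057, ω₁=-1.347, θ₂=-0.529, ω₂=-2.318
apply F[10]=+15.000 → step 11: x=0.279, v=2.565, θ₁=0.028, ω₁=-1.564, θ₂=-0.577, ω₂=-2.475
apply F[11]=+15.000 → step 12: x=0.333, v=2.806, θ₁=-0.006, ω₁=-1.806, θ₂=-0.628, ω₂=-2.601
apply F[12]=+15.000 → step 13: x=0.392, v=3.049, θ₁=-0.045, ω₁=-2.073, θ₂=-0.681, ω₂=-2.692
apply F[13]=+15.000 → step 14: x=0.455, v=3.291, θ₁=-0.089, ω₁=-2.367, θ₂=-0.735, ω₂=-2.739
apply F[14]=+15.000 → step 15: x=0.523, v=3.533, θ₁=-0.140, ω₁=-2.688, θ₂=-0.790, ω₂=-2.736
apply F[15]=+15.000 → step 16: x=0.596, v=3.773, θ₁=-0.197, ω₁=-3.036, θ₂=-0.844, ω₂=-2.673
apply F[16]=+15.000 → step 17: x=0.674, v=4.008, θ₁=-0.261, ω₁=-3.410, θ₂=-0.896, ω₂=-2.542
apply F[17]=+15.000 → step 18: x=0.757, v=4.235, θ₁=-0.334, ω₁=-3.809, θ₂=-0.945, ω₂=-2.335
apply F[18]=+15.000 → step 19: x=0.843, v=4.451, θ₁=-0.414, ω₁=-4.230, θ₂=-0.989, ω₂=-2.046
apply F[19]=+15.000 → step 20: x=0.934, v=4.650, θ₁=-0.503, ω₁=-4.668, θ₂=-1.027, ω₂=-1.676
apply F[20]=+15.000 → step 21: x=1.029, v=4.824, θ₁=-0.601, ω₁=-5.119, θ₂=-1.056, ω₂=-1.233
apply F[21]=+15.000 → step 22: x=1.127, v=4.964, θ₁=-0.708, ω₁=-5.566, θ₂=-1.076, ω₂=-0.745
apply F[22]=+15.000 → step 23: x=1.228, v=5.060, θ₁=-0.823, ω₁=-5.987, θ₂=-1.086, ω₂=-0.270
apply F[23]=+15.000 → step 24: x=1.329, v=5.105, θ₁=-0.947, ω₁=-6.340, θ₂=-1.087, ω₂=0.100
apply F[24]=+15.000 → step 25: x=1.431, v=5.102, θ₁=-1.076, ω₁=-6.584, θ₂=-1.083, ω₂=0.254
apply F[25]=-15.000 → step 26: x=1.530, v=4.714, θ₁=-1.208, ω₁=-6.570, θ₂=-1.078, ω₂=0.183
apply F[26]=-15.000 → step 27: x=1.620, v=4.324, θ₁=-1.339, ω₁=-6.553, θ₂=-1.077, ω₂=-0.036
apply F[27]=-15.000 → step 28: x=1.703, v=3.937, θ₁=-1.470, ω₁=-6.545, θ₂=-1.081, ω₂=-0.380
apply F[28]=-15.000 → step 29: x=1.777, v=3.552, θ₁=-1.601, ω₁=-6.556, θ₂=-1.093, ω₂=-0.832
apply F[29]=-15.000 → step 30: x=1.845, v=3.168, θ₁=-1.732, ω₁=-6.588, θ₂=-1.115, ω₂=-1.387
apply F[30]=-15.000 → step 31: x=1.904, v=2.785, θ₁=-1.864, ω₁=-6.638, θ₂=-1.149, ω₂=-2.044
Max |angle| over trajectory = 1.864 rad; bound = 0.939 → exceeded.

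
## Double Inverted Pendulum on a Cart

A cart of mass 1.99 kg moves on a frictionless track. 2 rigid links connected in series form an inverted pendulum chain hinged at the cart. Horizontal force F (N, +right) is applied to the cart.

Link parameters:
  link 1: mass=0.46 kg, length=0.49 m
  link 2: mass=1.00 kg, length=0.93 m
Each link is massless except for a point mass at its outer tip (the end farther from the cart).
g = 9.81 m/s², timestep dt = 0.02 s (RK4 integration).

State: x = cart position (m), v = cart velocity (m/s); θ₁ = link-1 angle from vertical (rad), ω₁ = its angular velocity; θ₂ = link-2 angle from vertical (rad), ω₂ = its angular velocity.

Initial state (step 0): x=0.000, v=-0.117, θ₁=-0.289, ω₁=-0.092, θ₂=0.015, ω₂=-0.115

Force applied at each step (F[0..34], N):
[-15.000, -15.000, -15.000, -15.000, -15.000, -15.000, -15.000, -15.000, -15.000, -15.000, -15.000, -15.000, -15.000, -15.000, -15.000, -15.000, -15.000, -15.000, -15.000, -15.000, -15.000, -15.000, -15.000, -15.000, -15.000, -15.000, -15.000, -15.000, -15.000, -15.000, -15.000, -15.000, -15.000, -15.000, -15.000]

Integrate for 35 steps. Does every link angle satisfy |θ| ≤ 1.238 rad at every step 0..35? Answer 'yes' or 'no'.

apply F[0]=-15.000 → step 1: x=-0.003, v=-0.229, θ₁=-0.292, ω₁=-0.221, θ₂=0.015, ω₂=0.073
apply F[1]=-15.000 → step 2: x=-0.009, v=-0.341, θ₁=-0.298, ω₁=-0.353, θ₂=0.018, ω₂=0.263
apply F[2]=-15.000 → step 3: x=-0.017, v=-0.453, θ₁=-0.306, ω₁=-0.491, θ₂=0.025, ω₂=0.456
apply F[3]=-15.000 → step 4: x=-0.027, v=-0.565, θ₁=-0.318, ω₁=-0.635, θ₂=0.036, ω₂=0.653
apply F[4]=-15.000 → step 5: x=-0.040, v=-0.677, θ₁=-0.332, ω₁=-0.784, θ₂=0.051, ω₂=0.854
apply F[5]=-15.000 → step 6: x=-0.054, v=-0.791, θ₁=-0.349, ω₁=-0.935, θ₂=0.070, ω₂=1.059
apply F[6]=-15.000 → step 7: x=-0.071, v=-0.905, θ₁=-0.369, ω₁=-1.086, θ₂=0.094, ω₂=1.266
apply F[7]=-15.000 → step 8: x=-0.091, v=-1.020, θ₁=-0.392, ω₁=-1.229, θ₂=0.121, ω₂=1.472
apply F[8]=-15.000 → step 9: x=-0.112, v=-1.138, θ₁=-0.418, ω₁=-1.361, θ₂=0.153, ω₂=1.676
apply F[9]=-15.000 → step 10: x=-0.136, v=-1.257, θ₁=-0.447, ω₁=-1.475, θ₂=0.188, ω₂=1.875
apply F[10]=-15.000 → step 11: x=-0.162, v=-1.377, θ₁=-0.477, ω₁=-1.567, θ₂=0.228, ω₂=2.069
apply F[11]=-15.000 → step 12: x=-0.191, v=-1.500, θ₁=-0.509, ω₁=-1.633, θ₂=0.271, ω₂=2.256
apply F[12]=-15.000 → step 13: x=-0.222, v=-1.624, θ₁=-0.542, ω₁=-1.672, θ₂=0.318, ω₂=2.437
apply F[13]=-15.000 → step 14: x=-0.256, v=-1.749, θ₁=-0.576, ω₁=-1.680, θ₂=0.368, ω₂=2.614
apply F[14]=-15.000 → step 15: x=-0.292, v=-1.875, θ₁=-0.609, ω₁=-1.658, θ₂=0.422, ω₂=2.789
apply F[15]=-15.000 → step 16: x=-0.331, v=-2.000, θ₁=-0.642, ω₁=-1.603, θ₂=0.480, ω₂=2.964
apply F[16]=-15.000 → step 17: x=-0.372, v=-2.125, θ₁=-0.673, ω₁=-1.513, θ₂=0.541, ω₂=3.143
apply F[17]=-15.000 → step 18: x=-0.416, v=-2.250, θ₁=-0.702, ω₁=-1.386, θ₂=0.606, ω₂=3.328
apply F[18]=-15.000 → step 19: x=-0.462, v=-2.372, θ₁=-0.728, ω₁=-1.216, θ₂=0.674, ω₂=3.523
apply F[19]=-15.000 → step 20: x=-0.511, v=-2.493, θ₁=-0.750, ω₁=-0.998, θ₂=0.747, ω₂=3.732
apply F[20]=-15.000 → step 21: x=-0.562, v=-2.610, θ₁=-0.768, ω₁=-0.724, θ₂=0.823, ω₂=3.959
apply F[21]=-15.000 → step 22: x=-0.615, v=-2.723, θ₁=-0.779, ω₁=-0.384, θ₂=0.905, ω₂=4.207
apply F[22]=-15.000 → step 23: x=-0.671, v=-2.832, θ₁=-0.783, ω₁=0.031, θ₂=0.992, ω₂=4.481
apply F[23]=-15.000 → step 24: x=-0.729, v=-2.935, θ₁=-0.777, ω₁=0.537, θ₂=1.084, ω₂=4.784
apply F[24]=-15.000 → step 25: x=-0.788, v=-3.033, θ₁=-0.761, ω₁=1.145, θ₂=1.183, ω₂=5.117
apply F[25]=-15.000 → step 26: x=-0.850, v=-3.126, θ₁=-0.731, ω₁=1.869, θ₂=1.289, ω₂=5.480
apply F[26]=-15.000 → step 27: x=-0.913, v=-3.216, θ₁=-0.685, ω₁=2.721, θ₂=1.403, ω₂=5.867
apply F[27]=-15.000 → step 28: x=-0.979, v=-3.305, θ₁=-0.621, ω₁=3.709, θ₂=1.524, ω₂=6.265
apply F[28]=-15.000 → step 29: x=-1.046, v=-3.402, θ₁=-0.536, ω₁=4.830, θ₂=1.653, ω₂=6.648
apply F[29]=-15.000 → step 30: x=-1.115, v=-3.512, θ₁=-0.427, ω₁=6.067, θ₂=1.790, ω₂=6.972
apply F[30]=-15.000 → step 31: x=-1.186, v=-3.643, θ₁=-0.292, ω₁=7.370, θ₂=1.931, ω₂=7.170
apply F[31]=-15.000 → step 32: x=-1.261, v=-3.794, θ₁=-0.132, ω₁=8.647, θ₂=2.075, ω₂=7.157
apply F[32]=-15.000 → step 33: x=-1.338, v=-3.947, θ₁=0.052, ω₁=9.762, θ₂=2.216, ω₂=6.853
apply F[33]=-15.000 → step 34: x=-1.418, v=-4.072, θ₁=0.256, ω₁=10.597, θ₂=2.347, ω₂=6.227
apply F[34]=-15.000 → step 35: x=-1.501, v=-4.145, θ₁=0.474, ω₁=11.128, θ₂=2.463, ω₂=5.327
Max |angle| over trajectory = 2.463 rad; bound = 1.238 → exceeded.

Answer: no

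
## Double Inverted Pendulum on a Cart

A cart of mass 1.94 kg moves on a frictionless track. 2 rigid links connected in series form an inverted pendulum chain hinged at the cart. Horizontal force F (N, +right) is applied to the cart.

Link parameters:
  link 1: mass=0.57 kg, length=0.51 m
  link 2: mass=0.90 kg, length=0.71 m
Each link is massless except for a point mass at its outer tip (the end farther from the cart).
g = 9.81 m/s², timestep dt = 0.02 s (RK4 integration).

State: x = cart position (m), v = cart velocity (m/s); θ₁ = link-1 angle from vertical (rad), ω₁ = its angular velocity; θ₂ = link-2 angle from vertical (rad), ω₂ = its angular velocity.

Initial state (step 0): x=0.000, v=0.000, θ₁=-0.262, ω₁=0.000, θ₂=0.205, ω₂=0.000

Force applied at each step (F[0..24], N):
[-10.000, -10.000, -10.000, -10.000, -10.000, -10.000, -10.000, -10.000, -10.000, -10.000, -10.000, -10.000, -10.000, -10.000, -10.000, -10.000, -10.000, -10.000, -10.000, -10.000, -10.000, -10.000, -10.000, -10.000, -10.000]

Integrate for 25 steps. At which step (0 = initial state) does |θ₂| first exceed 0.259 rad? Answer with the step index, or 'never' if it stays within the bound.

Answer: 5

Derivation:
apply F[0]=-10.000 → step 1: x=-0.001, v=-0.072, θ₁=-0.264, ω₁=-0.159, θ₂=0.208, ω₂=0.258
apply F[1]=-10.000 → step 2: x=-0.003, v=-0.144, θ₁=-0.268, ω₁=-0.318, θ₂=0.215, ω₂=0.516
apply F[2]=-10.000 → step 3: x=-0.006, v=-0.217, θ₁=-0.276, ω₁=-0.475, θ₂=0.228, ω₂=0.775
apply F[3]=-10.000 → step 4: x=-0.012, v=-0.290, θ₁=-0.287, ω₁=-0.629, θ₂=0.246, ω₂=1.033
apply F[4]=-10.000 → step 5: x=-0.018, v=-0.363, θ₁=-0.301, ω₁=-0.778, θ₂=0.270, ω₂=1.291
apply F[5]=-10.000 → step 6: x=-0.026, v=-0.437, θ₁=-0.318, ω₁=-0.918, θ₂=0.298, ω₂=1.546
apply F[6]=-10.000 → step 7: x=-0.036, v=-0.512, θ₁=-0.338, ω₁=-1.045, θ₂=0.331, ω₂=1.796
apply F[7]=-10.000 → step 8: x=-0.047, v=-0.588, θ₁=-0.360, ω₁=-1.156, θ₂=0.370, ω₂=2.041
apply F[8]=-10.000 → step 9: x=-0.059, v=-0.665, θ₁=-0.384, ω₁=-1.247, θ₂=0.413, ω₂=2.280
apply F[9]=-10.000 → step 10: x=-0.073, v=-0.743, θ₁=-0.410, ω₁=-1.315, θ₂=0.461, ω₂=2.511
apply F[10]=-10.000 → step 11: x=-0.089, v=-0.821, θ₁=-0.437, ω₁=-1.358, θ₂=0.513, ω₂=2.737
apply F[11]=-10.000 → step 12: x=-0.106, v=-0.901, θ₁=-0.464, ω₁=-1.373, θ₂=0.570, ω₂=2.959
apply F[12]=-10.000 → step 13: x=-0.125, v=-0.980, θ₁=-0.491, ω₁=-1.359, θ₂=0.632, ω₂=3.178
apply F[13]=-10.000 → step 14: x=-0.145, v=-1.059, θ₁=-0.518, ω₁=-1.314, θ₂=0.698, ω₂=3.400
apply F[14]=-10.000 → step 15: x=-0.167, v=-1.136, θ₁=-0.544, ω₁=-1.235, θ₂=0.768, ω₂=3.627
apply F[15]=-10.000 → step 16: x=-0.191, v=-1.213, θ₁=-0.567, ω₁=-1.119, θ₂=0.843, ω₂=3.864
apply F[16]=-10.000 → step 17: x=-0.216, v=-1.287, θ₁=-0.588, ω₁=-0.961, θ₂=0.922, ω₂=4.116
apply F[17]=-10.000 → step 18: x=-0.242, v=-1.358, θ₁=-0.605, ω₁=-0.756, θ₂=1.007, ω₂=4.388
apply F[18]=-10.000 → step 19: x=-0.270, v=-1.425, θ₁=-0.618, ω₁=-0.496, θ₂=1.098, ω₂=4.687
apply F[19]=-10.000 → step 20: x=-0.299, v=-1.487, θ₁=-0.625, ω₁=-0.173, θ₂=1.195, ω₂=5.019
apply F[20]=-10.000 → step 21: x=-0.329, v=-1.543, θ₁=-0.624, ω₁=0.225, θ₂=1.299, ω₂=5.390
apply F[21]=-10.000 → step 22: x=-0.361, v=-1.591, θ₁=-0.615, ω₁=0.708, θ₂=1.411, ω₂=5.809
apply F[22]=-10.000 → step 23: x=-0.393, v=-1.630, θ₁=-0.595, ω₁=1.290, θ₂=1.532, ω₂=6.280
apply F[23]=-10.000 → step 24: x=-0.426, v=-1.659, θ₁=-0.563, ω₁=1.983, θ₂=1.663, ω₂=6.807
apply F[24]=-10.000 → step 25: x=-0.459, v=-1.680, θ₁=-0.515, ω₁=2.796, θ₂=1.805, ω₂=7.390
|θ₂| = 0.270 > 0.259 first at step 5.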